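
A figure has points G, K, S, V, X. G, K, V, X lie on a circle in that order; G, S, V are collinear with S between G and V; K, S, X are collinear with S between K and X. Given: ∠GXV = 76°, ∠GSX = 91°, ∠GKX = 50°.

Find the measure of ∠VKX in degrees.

1. ∠GVX = 50°  [same arc GX]
2. ∠VGX = 54°  [△GVX]
3. ∠VKX = 54°  [same arc VX]

∠VKX = 54°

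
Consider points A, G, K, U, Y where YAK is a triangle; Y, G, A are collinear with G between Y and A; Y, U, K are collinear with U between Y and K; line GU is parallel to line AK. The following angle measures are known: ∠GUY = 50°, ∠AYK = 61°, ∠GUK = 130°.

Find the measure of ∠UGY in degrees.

∠UGY = 69°

1. ∠AKY = 50°  [GU∥AK, corresponding at U]
2. ∠KAY = 69°  [△YAK]
3. ∠UGY = 69°  [GU∥AK, corresponding at G]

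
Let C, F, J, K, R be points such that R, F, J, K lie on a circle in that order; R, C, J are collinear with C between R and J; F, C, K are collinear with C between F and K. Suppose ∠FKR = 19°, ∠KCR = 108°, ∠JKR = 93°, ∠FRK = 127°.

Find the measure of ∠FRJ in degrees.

∠FRJ = 74°

1. ∠FJR = 19°  [same arc RF]
2. ∠JFR = 87°  [cyclic RFJK, opposite ∠F+∠K]
3. ∠FRJ = 74°  [△RFJ]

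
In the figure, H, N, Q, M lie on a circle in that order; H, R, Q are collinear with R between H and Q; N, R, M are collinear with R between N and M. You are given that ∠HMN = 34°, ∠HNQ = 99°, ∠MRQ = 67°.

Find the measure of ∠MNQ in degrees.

∠MNQ = 33°

1. ∠HQN = 34°  [same arc HN]
2. ∠HRN = 67°  [vertical angles at R]
3. ∠NRQ = 113°  [linear pair at R on HQ]
4. ∠MNQ = 33°  [△NRQ]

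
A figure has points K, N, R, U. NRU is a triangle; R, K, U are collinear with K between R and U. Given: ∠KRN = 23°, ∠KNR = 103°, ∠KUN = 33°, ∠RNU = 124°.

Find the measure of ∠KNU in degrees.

∠KNU = 21°

1. ∠NKR = 54°  [△NRK]
2. ∠NKU = 126°  [linear pair at K on RU]
3. ∠KNU = 21°  [△NKU]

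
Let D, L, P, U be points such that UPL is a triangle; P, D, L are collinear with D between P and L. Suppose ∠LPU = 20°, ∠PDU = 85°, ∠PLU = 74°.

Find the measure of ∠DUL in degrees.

1. ∠LDU = 95°  [linear pair at D on PL]
2. ∠DLU = 74°  [D on ray LP]
3. ∠DUL = 11°  [△UDL]

∠DUL = 11°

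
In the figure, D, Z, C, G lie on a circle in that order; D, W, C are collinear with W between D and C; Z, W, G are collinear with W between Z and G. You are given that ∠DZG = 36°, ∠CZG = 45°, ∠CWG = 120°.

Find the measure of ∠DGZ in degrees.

1. ∠CDG = 45°  [same arc CG]
2. ∠DWG = 60°  [linear pair at W on DC]
3. ∠DGZ = 75°  [△DWG]

∠DGZ = 75°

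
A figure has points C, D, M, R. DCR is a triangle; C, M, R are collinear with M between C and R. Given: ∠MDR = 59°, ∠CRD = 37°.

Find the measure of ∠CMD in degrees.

1. ∠DRM = 37°  [M on ray RC]
2. ∠DMR = 84°  [△DMR]
3. ∠CMD = 96°  [linear pair at M on CR]

∠CMD = 96°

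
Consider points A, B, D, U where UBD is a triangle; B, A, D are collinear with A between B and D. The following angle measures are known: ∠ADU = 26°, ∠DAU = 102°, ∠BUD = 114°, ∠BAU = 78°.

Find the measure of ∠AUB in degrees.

∠AUB = 62°

1. ∠BDU = 26°  [A on ray DB]
2. ∠DBU = 40°  [△UBD]
3. ∠ABU = 40°  [A on ray BD]
4. ∠AUB = 62°  [△UBA]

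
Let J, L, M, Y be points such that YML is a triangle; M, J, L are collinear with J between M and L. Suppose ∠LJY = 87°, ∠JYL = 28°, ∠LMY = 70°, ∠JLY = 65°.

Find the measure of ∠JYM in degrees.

1. ∠MJY = 93°  [linear pair at J on ML]
2. ∠JMY = 70°  [J on ray ML]
3. ∠JYM = 17°  [△YMJ]

∠JYM = 17°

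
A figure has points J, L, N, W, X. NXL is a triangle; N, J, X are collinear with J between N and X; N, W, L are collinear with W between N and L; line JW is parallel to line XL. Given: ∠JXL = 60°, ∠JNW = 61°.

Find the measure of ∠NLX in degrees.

∠NLX = 59°

1. ∠LXN = 60°  [J on ray XN]
2. ∠LNX = 61°  [J on NX, W on NL]
3. ∠NLX = 59°  [△NXL]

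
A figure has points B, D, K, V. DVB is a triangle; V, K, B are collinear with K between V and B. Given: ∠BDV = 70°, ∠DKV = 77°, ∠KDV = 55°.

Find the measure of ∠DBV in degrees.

1. ∠DVK = 48°  [△DVK]
2. ∠BVD = 48°  [K on ray VB]
3. ∠DBV = 62°  [△DVB]

∠DBV = 62°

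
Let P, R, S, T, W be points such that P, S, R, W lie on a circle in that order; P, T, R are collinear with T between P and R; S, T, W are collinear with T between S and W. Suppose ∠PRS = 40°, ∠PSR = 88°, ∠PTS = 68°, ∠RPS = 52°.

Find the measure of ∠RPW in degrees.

1. ∠PWS = 40°  [same arc PS]
2. ∠RTW = 68°  [vertical angles at T]
3. ∠PTW = 112°  [linear pair at T on PR]
4. ∠RPW = 28°  [△PTW]

∠RPW = 28°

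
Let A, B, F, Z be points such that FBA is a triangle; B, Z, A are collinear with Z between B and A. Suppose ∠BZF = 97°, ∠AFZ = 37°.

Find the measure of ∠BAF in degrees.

∠BAF = 60°

1. ∠AZF = 83°  [linear pair at Z on BA]
2. ∠FAZ = 60°  [△FZA]
3. ∠BAF = 60°  [Z on ray AB]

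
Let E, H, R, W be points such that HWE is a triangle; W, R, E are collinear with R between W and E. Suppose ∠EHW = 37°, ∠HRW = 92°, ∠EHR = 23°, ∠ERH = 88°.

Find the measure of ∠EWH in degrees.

1. ∠HER = 69°  [△HRE]
2. ∠HEW = 69°  [R on ray EW]
3. ∠EWH = 74°  [△HWE]

∠EWH = 74°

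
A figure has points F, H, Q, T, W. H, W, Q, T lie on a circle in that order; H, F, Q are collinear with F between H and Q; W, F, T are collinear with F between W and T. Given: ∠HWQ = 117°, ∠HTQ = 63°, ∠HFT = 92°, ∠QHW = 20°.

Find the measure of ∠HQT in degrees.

∠HQT = 72°

1. ∠QFT = 88°  [linear pair at F on HQ]
2. ∠QTW = 20°  [same arc WQ]
3. ∠HQT = 72°  [△QFT]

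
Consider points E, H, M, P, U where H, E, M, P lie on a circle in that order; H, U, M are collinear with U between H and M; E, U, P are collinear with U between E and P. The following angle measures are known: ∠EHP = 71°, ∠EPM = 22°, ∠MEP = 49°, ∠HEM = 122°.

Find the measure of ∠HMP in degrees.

∠HMP = 73°

1. ∠MHP = 49°  [same arc MP]
2. ∠HPM = 58°  [cyclic HEMP, opposite ∠E+∠P]
3. ∠HMP = 73°  [△HMP]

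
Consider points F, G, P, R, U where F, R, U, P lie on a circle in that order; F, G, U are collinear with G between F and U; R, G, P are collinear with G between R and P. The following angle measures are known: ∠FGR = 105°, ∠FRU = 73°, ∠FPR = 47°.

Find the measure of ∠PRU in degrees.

∠PRU = 58°

1. ∠RGU = 75°  [linear pair at G on FU]
2. ∠FUR = 47°  [same arc FR]
3. ∠PRU = 58°  [△RGU]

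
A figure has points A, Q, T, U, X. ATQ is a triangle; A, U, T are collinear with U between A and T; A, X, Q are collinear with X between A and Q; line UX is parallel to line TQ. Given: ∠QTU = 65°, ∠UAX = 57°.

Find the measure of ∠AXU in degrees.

1. ∠ATQ = 65°  [U on ray TA]
2. ∠QAT = 57°  [U on AT, X on AQ]
3. ∠AQT = 58°  [△ATQ]
4. ∠AXU = 58°  [UX∥TQ, corresponding at X]

∠AXU = 58°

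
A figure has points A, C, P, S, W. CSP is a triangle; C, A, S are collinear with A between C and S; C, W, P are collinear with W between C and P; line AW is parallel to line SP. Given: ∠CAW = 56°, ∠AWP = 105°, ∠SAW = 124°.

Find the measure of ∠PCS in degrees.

∠PCS = 49°

1. ∠AWC = 75°  [linear pair at W on CP]
2. ∠ACW = 49°  [△CAW]
3. ∠PCS = 49°  [A on CS, W on CP]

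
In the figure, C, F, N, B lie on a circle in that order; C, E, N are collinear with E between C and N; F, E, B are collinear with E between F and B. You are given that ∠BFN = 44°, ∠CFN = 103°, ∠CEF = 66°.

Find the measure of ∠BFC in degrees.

∠BFC = 59°

1. ∠BCN = 44°  [same arc NB]
2. ∠CBN = 77°  [cyclic CFNB, opposite ∠F+∠B]
3. ∠BNC = 59°  [△CNB]
4. ∠BFC = 59°  [same arc CB]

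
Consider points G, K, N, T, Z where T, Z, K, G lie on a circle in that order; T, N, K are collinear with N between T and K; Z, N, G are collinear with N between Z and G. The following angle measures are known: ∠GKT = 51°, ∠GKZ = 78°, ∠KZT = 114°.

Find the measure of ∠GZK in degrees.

∠GZK = 63°

1. ∠KGT = 66°  [cyclic TZKG, opposite ∠Z+∠G]
2. ∠GTK = 63°  [△TKG]
3. ∠GZK = 63°  [same arc KG]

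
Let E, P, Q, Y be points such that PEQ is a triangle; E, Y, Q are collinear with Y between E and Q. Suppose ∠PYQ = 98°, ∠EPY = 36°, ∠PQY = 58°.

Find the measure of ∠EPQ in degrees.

1. ∠EYP = 82°  [linear pair at Y on EQ]
2. ∠PEY = 62°  [△PEY]
3. ∠EQP = 58°  [Y on ray QE]
4. ∠PEQ = 62°  [Y on ray EQ]
5. ∠EPQ = 60°  [△PEQ]

∠EPQ = 60°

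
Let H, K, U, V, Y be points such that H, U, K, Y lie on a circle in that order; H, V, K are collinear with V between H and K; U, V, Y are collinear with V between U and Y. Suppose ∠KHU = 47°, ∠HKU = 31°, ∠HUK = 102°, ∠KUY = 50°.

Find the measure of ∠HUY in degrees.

1. ∠KVU = 99°  [△UVK]
2. ∠HVU = 81°  [linear pair at V on HK]
3. ∠HUY = 52°  [△HVU]

∠HUY = 52°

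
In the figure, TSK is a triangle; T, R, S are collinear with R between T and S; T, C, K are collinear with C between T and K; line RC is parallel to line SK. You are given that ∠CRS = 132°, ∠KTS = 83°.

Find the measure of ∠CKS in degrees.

1. ∠CRT = 48°  [linear pair at R on TS]
2. ∠CTR = 83°  [R on TS, C on TK]
3. ∠RCT = 49°  [△TRC]
4. ∠KCR = 131°  [linear pair at C on TK]
5. ∠CKS = 49°  [RC∥SK, co-interior at K–C]

∠CKS = 49°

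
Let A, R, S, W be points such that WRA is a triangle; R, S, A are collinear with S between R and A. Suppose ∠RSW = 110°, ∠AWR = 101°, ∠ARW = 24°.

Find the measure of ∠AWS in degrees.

1. ∠ASW = 70°  [linear pair at S on RA]
2. ∠RAW = 55°  [△WRA]
3. ∠SAW = 55°  [S on ray AR]
4. ∠AWS = 55°  [△WSA]

∠AWS = 55°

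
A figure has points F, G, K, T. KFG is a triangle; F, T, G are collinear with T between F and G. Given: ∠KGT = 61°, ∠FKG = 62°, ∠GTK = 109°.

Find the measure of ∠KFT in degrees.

∠KFT = 57°

1. ∠FGK = 61°  [T on ray GF]
2. ∠GFK = 57°  [△KFG]
3. ∠KFT = 57°  [T on ray FG]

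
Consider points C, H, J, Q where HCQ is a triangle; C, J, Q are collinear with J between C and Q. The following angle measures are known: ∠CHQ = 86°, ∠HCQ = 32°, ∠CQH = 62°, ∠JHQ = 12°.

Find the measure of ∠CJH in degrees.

1. ∠HQJ = 62°  [J on ray QC]
2. ∠HJQ = 106°  [△HJQ]
3. ∠CJH = 74°  [linear pair at J on CQ]

∠CJH = 74°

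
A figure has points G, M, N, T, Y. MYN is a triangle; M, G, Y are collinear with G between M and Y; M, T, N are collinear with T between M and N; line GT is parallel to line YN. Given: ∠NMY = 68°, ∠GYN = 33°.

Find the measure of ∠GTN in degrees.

1. ∠MYN = 33°  [G on ray YM]
2. ∠MNY = 79°  [△MYN]
3. ∠GTM = 79°  [GT∥YN, corresponding at T]
4. ∠GTN = 101°  [linear pair at T on MN]

∠GTN = 101°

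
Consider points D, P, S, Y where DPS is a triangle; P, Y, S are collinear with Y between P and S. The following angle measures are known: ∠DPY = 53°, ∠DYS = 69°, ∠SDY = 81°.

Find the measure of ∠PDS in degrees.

∠PDS = 97°

1. ∠DPS = 53°  [Y on ray PS]
2. ∠DSY = 30°  [△DYS]
3. ∠DSP = 30°  [Y on ray SP]
4. ∠PDS = 97°  [△DPS]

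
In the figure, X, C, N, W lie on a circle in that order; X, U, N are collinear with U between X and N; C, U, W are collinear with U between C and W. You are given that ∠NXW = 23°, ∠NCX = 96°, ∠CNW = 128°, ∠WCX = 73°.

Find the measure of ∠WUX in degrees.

1. ∠CXW = 52°  [cyclic XCNW, opposite ∠X+∠N]
2. ∠CWX = 55°  [△XCW]
3. ∠WUX = 102°  [△XUW]

∠WUX = 102°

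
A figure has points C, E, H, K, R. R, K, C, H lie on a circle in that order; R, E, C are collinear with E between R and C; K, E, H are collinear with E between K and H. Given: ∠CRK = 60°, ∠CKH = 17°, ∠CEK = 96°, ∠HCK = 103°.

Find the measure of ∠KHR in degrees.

∠KHR = 67°

1. ∠CRH = 17°  [same arc CH]
2. ∠HER = 96°  [vertical angles at E]
3. ∠KHR = 67°  [△REH]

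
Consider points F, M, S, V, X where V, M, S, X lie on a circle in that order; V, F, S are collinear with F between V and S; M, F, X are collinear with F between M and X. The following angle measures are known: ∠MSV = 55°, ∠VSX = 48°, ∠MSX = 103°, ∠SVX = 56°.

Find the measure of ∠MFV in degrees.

∠MFV = 111°

1. ∠SMX = 56°  [same arc SX]
2. ∠MFS = 69°  [△MFS]
3. ∠MFV = 111°  [linear pair at F on VS]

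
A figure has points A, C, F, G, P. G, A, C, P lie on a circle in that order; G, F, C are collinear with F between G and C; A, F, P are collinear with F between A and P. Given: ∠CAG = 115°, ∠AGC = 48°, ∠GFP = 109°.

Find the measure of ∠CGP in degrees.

1. ∠ACG = 17°  [△GAC]
2. ∠APG = 17°  [same arc GA]
3. ∠CGP = 54°  [△GFP]

∠CGP = 54°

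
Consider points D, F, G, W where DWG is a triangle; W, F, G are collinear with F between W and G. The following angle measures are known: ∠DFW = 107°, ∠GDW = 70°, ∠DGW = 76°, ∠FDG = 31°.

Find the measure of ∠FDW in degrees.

∠FDW = 39°

1. ∠DWG = 34°  [△DWG]
2. ∠DWF = 34°  [F on ray WG]
3. ∠FDW = 39°  [△DWF]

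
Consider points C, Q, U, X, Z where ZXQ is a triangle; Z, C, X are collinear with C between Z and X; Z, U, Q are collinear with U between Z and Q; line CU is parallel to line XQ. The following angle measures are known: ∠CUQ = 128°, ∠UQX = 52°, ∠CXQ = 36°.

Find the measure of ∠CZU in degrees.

1. ∠XQZ = 52°  [U on ray QZ]
2. ∠QXZ = 36°  [C on ray XZ]
3. ∠QZX = 92°  [△ZXQ]
4. ∠CZU = 92°  [C on ZX, U on ZQ]

∠CZU = 92°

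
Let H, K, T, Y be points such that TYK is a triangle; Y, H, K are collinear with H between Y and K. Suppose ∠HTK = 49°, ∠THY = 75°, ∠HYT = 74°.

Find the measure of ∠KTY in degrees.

1. ∠KHT = 105°  [linear pair at H on YK]
2. ∠KYT = 74°  [H on ray YK]
3. ∠HKT = 26°  [△THK]
4. ∠TKY = 26°  [H on ray KY]
5. ∠KTY = 80°  [△TYK]

∠KTY = 80°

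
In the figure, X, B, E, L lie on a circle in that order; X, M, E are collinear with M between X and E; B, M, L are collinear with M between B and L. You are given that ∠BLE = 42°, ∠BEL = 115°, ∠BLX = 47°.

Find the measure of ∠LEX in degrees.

∠LEX = 68°

1. ∠BXL = 65°  [cyclic XBEL, opposite ∠X+∠E]
2. ∠LBX = 68°  [△XBL]
3. ∠LEX = 68°  [same arc XL]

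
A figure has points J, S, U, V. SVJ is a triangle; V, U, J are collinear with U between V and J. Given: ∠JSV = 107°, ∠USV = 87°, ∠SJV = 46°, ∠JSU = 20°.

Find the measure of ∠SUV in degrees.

∠SUV = 66°

1. ∠SJU = 46°  [U on ray JV]
2. ∠JUS = 114°  [△SUJ]
3. ∠SUV = 66°  [linear pair at U on VJ]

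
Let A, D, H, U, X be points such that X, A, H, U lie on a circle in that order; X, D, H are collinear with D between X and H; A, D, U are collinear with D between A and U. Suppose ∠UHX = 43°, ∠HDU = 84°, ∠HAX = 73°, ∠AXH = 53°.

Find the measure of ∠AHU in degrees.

1. ∠AUH = 53°  [△HDU]
2. ∠ADX = 84°  [vertical angles at D]
3. ∠AHX = 54°  [△XAH]
4. ∠ADH = 96°  [linear pair at D on XH]
5. ∠HAU = 30°  [△ADH]
6. ∠AHU = 97°  [△AHU]

∠AHU = 97°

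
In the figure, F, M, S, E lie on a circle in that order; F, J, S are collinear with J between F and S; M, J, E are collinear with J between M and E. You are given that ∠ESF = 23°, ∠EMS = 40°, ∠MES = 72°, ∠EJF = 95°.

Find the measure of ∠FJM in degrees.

1. ∠EMF = 23°  [same arc FE]
2. ∠MFS = 72°  [same arc MS]
3. ∠FJM = 85°  [△FJM]

∠FJM = 85°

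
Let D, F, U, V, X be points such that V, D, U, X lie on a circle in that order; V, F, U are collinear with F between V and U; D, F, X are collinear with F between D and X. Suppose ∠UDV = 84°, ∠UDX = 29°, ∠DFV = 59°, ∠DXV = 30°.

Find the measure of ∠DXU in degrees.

∠DXU = 66°

1. ∠UXV = 96°  [cyclic VDUX, opposite ∠D+∠X]
2. ∠UVX = 29°  [same arc UX]
3. ∠UFX = 59°  [vertical angles at F]
4. ∠VUX = 55°  [△VUX]
5. ∠DXU = 66°  [△UFX]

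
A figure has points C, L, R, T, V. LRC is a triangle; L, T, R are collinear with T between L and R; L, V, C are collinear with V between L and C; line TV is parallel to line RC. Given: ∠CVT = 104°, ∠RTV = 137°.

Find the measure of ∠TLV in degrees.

1. ∠LVT = 76°  [linear pair at V on LC]
2. ∠LTV = 43°  [linear pair at T on LR]
3. ∠TLV = 61°  [△LTV]

∠TLV = 61°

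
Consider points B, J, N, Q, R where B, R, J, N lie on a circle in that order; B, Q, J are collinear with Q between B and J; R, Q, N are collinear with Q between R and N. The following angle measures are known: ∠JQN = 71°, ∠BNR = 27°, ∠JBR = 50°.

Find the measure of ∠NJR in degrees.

∠NJR = 86°

1. ∠BQR = 71°  [vertical angles at Q]
2. ∠BJR = 27°  [same arc BR]
3. ∠JNR = 50°  [same arc RJ]
4. ∠JQR = 109°  [linear pair at Q on BJ]
5. ∠JRN = 44°  [△RQJ]
6. ∠NJR = 86°  [△RJN]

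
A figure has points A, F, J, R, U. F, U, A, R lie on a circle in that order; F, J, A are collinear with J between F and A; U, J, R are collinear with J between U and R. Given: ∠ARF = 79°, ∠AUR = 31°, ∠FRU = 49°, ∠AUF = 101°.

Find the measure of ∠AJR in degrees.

∠AJR = 80°

1. ∠AFR = 31°  [same arc AR]
2. ∠FJR = 100°  [△FJR]
3. ∠AJR = 80°  [linear pair at J on FA]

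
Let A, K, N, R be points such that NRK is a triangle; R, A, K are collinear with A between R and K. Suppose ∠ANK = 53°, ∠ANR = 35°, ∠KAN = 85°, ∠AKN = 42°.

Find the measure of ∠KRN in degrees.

∠KRN = 50°

1. ∠NAR = 95°  [linear pair at A on RK]
2. ∠ARN = 50°  [△NRA]
3. ∠KRN = 50°  [A on ray RK]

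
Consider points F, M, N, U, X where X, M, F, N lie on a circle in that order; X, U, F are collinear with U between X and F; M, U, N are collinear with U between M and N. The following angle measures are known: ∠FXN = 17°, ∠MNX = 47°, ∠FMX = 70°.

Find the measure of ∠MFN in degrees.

1. ∠FMN = 17°  [same arc FN]
2. ∠MFX = 47°  [same arc XM]
3. ∠FXM = 63°  [△XMF]
4. ∠FNM = 63°  [same arc MF]
5. ∠MFN = 100°  [△MFN]

∠MFN = 100°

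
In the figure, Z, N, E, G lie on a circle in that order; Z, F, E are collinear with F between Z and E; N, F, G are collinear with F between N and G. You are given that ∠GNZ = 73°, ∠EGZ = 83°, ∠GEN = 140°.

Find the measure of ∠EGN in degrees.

1. ∠GEZ = 73°  [same arc ZG]
2. ∠EZG = 24°  [△ZEG]
3. ∠ENG = 24°  [same arc EG]
4. ∠EGN = 16°  [△NEG]

∠EGN = 16°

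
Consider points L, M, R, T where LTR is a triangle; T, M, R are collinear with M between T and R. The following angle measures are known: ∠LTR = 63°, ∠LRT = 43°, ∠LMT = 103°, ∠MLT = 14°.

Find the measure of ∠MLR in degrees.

∠MLR = 60°

1. ∠LRM = 43°  [M on ray RT]
2. ∠LMR = 77°  [linear pair at M on TR]
3. ∠MLR = 60°  [△LMR]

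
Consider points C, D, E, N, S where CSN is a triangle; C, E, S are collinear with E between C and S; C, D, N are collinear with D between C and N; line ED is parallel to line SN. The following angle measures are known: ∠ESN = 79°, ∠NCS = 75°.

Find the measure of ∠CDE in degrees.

∠CDE = 26°

1. ∠CSN = 79°  [E on ray SC]
2. ∠CNS = 26°  [△CSN]
3. ∠CDE = 26°  [ED∥SN, corresponding at D]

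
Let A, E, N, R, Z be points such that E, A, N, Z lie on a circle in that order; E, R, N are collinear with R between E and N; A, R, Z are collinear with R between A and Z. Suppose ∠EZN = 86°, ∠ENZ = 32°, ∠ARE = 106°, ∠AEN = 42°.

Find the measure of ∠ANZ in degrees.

∠ANZ = 76°

1. ∠NEZ = 62°  [△ENZ]
2. ∠AZN = 42°  [same arc AN]
3. ∠NAZ = 62°  [same arc NZ]
4. ∠ANZ = 76°  [△ANZ]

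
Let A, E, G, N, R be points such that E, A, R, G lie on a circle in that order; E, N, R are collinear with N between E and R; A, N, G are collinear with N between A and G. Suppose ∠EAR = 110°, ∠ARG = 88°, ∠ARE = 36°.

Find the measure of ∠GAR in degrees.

∠GAR = 58°

1. ∠AER = 34°  [△EAR]
2. ∠AGR = 34°  [same arc AR]
3. ∠GAR = 58°  [△ARG]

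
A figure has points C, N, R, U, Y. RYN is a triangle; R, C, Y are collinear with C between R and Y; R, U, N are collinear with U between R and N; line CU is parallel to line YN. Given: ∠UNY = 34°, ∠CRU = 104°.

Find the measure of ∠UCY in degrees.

∠UCY = 138°

1. ∠RNY = 34°  [U on ray NR]
2. ∠NRY = 104°  [C on RY, U on RN]
3. ∠NYR = 42°  [△RYN]
4. ∠RCU = 42°  [CU∥YN, corresponding at C]
5. ∠UCY = 138°  [linear pair at C on RY]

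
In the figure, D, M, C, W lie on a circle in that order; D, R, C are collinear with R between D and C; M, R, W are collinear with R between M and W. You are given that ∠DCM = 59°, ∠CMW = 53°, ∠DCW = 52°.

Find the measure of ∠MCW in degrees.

1. ∠DWM = 59°  [same arc DM]
2. ∠DMW = 52°  [same arc DW]
3. ∠MDW = 69°  [△DMW]
4. ∠MCW = 111°  [cyclic DMCW, opposite ∠D+∠C]

∠MCW = 111°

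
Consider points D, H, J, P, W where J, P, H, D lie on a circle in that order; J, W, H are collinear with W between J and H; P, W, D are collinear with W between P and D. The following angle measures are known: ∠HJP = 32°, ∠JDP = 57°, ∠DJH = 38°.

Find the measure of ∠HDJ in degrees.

∠HDJ = 89°

1. ∠JHP = 57°  [same arc JP]
2. ∠HPJ = 91°  [△JPH]
3. ∠HDJ = 89°  [cyclic JPHD, opposite ∠P+∠D]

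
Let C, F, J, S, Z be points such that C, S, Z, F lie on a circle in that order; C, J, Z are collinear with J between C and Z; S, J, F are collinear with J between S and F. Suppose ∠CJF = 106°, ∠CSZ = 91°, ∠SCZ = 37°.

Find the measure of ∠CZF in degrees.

1. ∠FJZ = 74°  [linear pair at J on CZ]
2. ∠SFZ = 37°  [same arc SZ]
3. ∠CZF = 69°  [△ZJF]

∠CZF = 69°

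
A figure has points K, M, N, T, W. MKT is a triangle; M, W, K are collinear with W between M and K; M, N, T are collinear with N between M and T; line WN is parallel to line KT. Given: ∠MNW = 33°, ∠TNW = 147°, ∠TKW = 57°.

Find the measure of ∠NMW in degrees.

∠NMW = 90°

1. ∠KTM = 33°  [WN∥KT, corresponding at N]
2. ∠MKT = 57°  [W on ray KM]
3. ∠KMT = 90°  [△MKT]
4. ∠NMW = 90°  [W on MK, N on MT]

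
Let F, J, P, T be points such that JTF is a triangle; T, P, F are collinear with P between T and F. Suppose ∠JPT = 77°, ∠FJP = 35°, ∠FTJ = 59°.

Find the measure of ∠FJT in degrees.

∠FJT = 79°

1. ∠FPJ = 103°  [linear pair at P on TF]
2. ∠JFP = 42°  [△JPF]
3. ∠JFT = 42°  [P on ray FT]
4. ∠FJT = 79°  [△JTF]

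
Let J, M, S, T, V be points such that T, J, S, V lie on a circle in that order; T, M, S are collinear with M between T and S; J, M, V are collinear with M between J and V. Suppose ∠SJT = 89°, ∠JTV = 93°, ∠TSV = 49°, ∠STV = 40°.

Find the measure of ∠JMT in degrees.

1. ∠JSV = 87°  [cyclic TJSV, opposite ∠T+∠S]
2. ∠TJV = 49°  [same arc TV]
3. ∠SJV = 40°  [same arc SV]
4. ∠JVS = 53°  [△JSV]
5. ∠JTS = 53°  [same arc JS]
6. ∠JMT = 78°  [△TMJ]

∠JMT = 78°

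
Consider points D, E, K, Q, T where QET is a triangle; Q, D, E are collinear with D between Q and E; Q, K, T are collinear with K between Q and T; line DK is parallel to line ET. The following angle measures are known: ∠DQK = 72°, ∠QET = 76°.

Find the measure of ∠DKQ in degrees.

1. ∠EQT = 72°  [D on QE, K on QT]
2. ∠ETQ = 32°  [△QET]
3. ∠DKQ = 32°  [DK∥ET, corresponding at K]

∠DKQ = 32°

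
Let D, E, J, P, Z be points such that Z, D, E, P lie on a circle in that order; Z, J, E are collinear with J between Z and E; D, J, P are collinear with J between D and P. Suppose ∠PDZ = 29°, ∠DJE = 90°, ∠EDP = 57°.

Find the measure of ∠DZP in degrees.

∠DZP = 118°

1. ∠PJZ = 90°  [vertical angles at J]
2. ∠EZP = 57°  [same arc EP]
3. ∠DPZ = 33°  [△ZJP]
4. ∠DZP = 118°  [△ZDP]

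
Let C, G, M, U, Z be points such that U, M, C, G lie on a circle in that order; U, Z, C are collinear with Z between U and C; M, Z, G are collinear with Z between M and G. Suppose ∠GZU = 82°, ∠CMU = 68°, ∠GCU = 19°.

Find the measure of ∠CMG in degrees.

∠CMG = 49°

1. ∠CGU = 112°  [cyclic UMCG, opposite ∠M+∠G]
2. ∠CUG = 49°  [△UCG]
3. ∠CMG = 49°  [same arc CG]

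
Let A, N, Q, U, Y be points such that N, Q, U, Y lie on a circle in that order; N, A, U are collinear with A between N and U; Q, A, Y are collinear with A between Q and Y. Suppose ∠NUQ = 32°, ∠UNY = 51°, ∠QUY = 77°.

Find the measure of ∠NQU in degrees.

∠NQU = 96°

1. ∠UQY = 51°  [same arc UY]
2. ∠QYU = 52°  [△QUY]
3. ∠QNU = 52°  [same arc QU]
4. ∠NQU = 96°  [△NQU]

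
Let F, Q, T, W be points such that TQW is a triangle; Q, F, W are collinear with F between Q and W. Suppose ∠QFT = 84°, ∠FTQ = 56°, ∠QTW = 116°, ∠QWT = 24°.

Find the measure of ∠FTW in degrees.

1. ∠TFW = 96°  [linear pair at F on QW]
2. ∠FWT = 24°  [F on ray WQ]
3. ∠FTW = 60°  [△TFW]

∠FTW = 60°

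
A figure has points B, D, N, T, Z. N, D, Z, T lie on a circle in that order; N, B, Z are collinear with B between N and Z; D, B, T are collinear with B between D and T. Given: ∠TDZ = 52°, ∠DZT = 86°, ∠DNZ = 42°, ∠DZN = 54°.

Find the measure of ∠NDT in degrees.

∠NDT = 32°

1. ∠DNT = 94°  [cyclic NDZT, opposite ∠N+∠Z]
2. ∠DTN = 54°  [same arc ND]
3. ∠NDT = 32°  [△NDT]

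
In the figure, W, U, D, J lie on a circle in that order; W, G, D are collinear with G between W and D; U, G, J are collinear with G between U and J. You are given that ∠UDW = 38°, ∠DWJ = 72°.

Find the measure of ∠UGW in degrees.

∠UGW = 110°

1. ∠DUJ = 72°  [same arc DJ]
2. ∠DGU = 70°  [△UGD]
3. ∠UGW = 110°  [linear pair at G on WD]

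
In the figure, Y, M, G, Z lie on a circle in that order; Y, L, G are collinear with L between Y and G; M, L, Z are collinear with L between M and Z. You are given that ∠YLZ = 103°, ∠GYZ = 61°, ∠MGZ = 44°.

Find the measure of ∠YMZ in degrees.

∠YMZ = 28°

1. ∠MZY = 16°  [△YLZ]
2. ∠MYZ = 136°  [cyclic YMGZ, opposite ∠Y+∠G]
3. ∠YMZ = 28°  [△YMZ]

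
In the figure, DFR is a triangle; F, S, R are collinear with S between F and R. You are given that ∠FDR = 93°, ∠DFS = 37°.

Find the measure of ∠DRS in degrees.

∠DRS = 50°

1. ∠DFR = 37°  [S on ray FR]
2. ∠DRF = 50°  [△DFR]
3. ∠DRS = 50°  [S on ray RF]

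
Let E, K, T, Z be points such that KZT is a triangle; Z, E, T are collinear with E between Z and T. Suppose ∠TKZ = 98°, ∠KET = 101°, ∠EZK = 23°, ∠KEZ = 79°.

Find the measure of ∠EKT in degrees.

∠EKT = 20°

1. ∠KZT = 23°  [E on ray ZT]
2. ∠KTZ = 59°  [△KZT]
3. ∠ETK = 59°  [E on ray TZ]
4. ∠EKT = 20°  [△KET]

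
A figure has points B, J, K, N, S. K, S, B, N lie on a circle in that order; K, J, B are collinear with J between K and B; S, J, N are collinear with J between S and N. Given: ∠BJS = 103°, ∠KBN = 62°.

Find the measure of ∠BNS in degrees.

∠BNS = 41°

1. ∠KJN = 103°  [vertical angles at J]
2. ∠BJN = 77°  [linear pair at J on KB]
3. ∠BNS = 41°  [△BJN]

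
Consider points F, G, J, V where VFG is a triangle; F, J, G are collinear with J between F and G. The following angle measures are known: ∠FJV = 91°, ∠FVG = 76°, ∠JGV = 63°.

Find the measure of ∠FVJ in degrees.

1. ∠FGV = 63°  [J on ray GF]
2. ∠GFV = 41°  [△VFG]
3. ∠JFV = 41°  [J on ray FG]
4. ∠FVJ = 48°  [△VFJ]

∠FVJ = 48°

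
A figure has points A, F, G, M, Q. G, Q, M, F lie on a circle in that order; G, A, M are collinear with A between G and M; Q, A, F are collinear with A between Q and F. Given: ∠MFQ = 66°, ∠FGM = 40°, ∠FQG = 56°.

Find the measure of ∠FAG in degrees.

1. ∠FMG = 56°  [same arc GF]
2. ∠FAM = 58°  [△MAF]
3. ∠FAG = 122°  [linear pair at A on GM]

∠FAG = 122°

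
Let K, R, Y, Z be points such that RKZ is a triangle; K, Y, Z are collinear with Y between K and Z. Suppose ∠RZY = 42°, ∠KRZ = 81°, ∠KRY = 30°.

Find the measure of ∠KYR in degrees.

∠KYR = 93°

1. ∠KZR = 42°  [Y on ray ZK]
2. ∠RKZ = 57°  [△RKZ]
3. ∠RKY = 57°  [Y on ray KZ]
4. ∠KYR = 93°  [△RKY]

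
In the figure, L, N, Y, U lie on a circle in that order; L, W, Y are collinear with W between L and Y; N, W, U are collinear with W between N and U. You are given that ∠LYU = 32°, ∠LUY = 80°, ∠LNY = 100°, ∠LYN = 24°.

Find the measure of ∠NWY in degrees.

∠NWY = 88°

1. ∠LNU = 32°  [same arc LU]
2. ∠NLY = 56°  [△LNY]
3. ∠LWN = 92°  [△LWN]
4. ∠NWY = 88°  [linear pair at W on LY]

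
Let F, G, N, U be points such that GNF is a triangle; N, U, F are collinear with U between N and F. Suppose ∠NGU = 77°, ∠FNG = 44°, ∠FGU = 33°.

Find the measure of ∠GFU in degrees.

1. ∠GNU = 44°  [U on ray NF]
2. ∠GUN = 59°  [△GNU]
3. ∠FUG = 121°  [linear pair at U on NF]
4. ∠GFU = 26°  [△GUF]

∠GFU = 26°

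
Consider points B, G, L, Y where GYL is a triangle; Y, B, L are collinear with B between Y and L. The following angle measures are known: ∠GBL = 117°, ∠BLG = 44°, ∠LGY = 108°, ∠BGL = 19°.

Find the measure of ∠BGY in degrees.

1. ∠GBY = 63°  [linear pair at B on YL]
2. ∠GLY = 44°  [B on ray LY]
3. ∠GYL = 28°  [△GYL]
4. ∠BYG = 28°  [B on ray YL]
5. ∠BGY = 89°  [△GYB]

∠BGY = 89°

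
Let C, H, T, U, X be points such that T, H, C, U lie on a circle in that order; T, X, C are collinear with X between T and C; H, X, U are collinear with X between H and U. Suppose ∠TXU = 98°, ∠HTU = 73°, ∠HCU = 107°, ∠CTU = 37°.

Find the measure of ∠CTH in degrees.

1. ∠CXH = 98°  [vertical angles at X]
2. ∠HUT = 45°  [△TXU]
3. ∠THU = 62°  [△THU]
4. ∠HXT = 82°  [linear pair at X on TC]
5. ∠CTH = 36°  [△TXH]

∠CTH = 36°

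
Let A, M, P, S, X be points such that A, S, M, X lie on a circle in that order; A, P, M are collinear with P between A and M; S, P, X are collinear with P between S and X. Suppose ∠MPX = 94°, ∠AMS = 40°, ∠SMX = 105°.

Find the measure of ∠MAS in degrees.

1. ∠APS = 94°  [vertical angles at P]
2. ∠AXS = 40°  [same arc AS]
3. ∠SAX = 75°  [cyclic ASMX, opposite ∠A+∠M]
4. ∠ASX = 65°  [△ASX]
5. ∠MAS = 21°  [△APS]

∠MAS = 21°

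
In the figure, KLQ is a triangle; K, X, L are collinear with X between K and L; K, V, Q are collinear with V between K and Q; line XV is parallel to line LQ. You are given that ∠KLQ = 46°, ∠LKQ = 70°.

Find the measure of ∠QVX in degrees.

1. ∠KQL = 64°  [△KLQ]
2. ∠KVX = 64°  [XV∥LQ, corresponding at V]
3. ∠QVX = 116°  [linear pair at V on KQ]

∠QVX = 116°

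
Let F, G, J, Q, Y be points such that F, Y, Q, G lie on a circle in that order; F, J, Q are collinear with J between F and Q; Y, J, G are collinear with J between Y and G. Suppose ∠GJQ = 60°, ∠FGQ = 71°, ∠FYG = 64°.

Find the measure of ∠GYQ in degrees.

∠GYQ = 45°

1. ∠FJY = 60°  [vertical angles at J]
2. ∠FYQ = 109°  [cyclic FYQG, opposite ∠Y+∠G]
3. ∠QFY = 56°  [△FJY]
4. ∠QJY = 120°  [linear pair at J on FQ]
5. ∠FQY = 15°  [△FYQ]
6. ∠GYQ = 45°  [△YJQ]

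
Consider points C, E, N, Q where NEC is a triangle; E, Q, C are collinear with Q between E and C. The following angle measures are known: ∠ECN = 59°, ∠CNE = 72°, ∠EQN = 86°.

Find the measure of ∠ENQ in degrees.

1. ∠CEN = 49°  [△NEC]
2. ∠NEQ = 49°  [Q on ray EC]
3. ∠ENQ = 45°  [△NEQ]

∠ENQ = 45°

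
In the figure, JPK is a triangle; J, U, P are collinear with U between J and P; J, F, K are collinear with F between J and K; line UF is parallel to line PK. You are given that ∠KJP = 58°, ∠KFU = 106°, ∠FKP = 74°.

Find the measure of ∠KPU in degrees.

1. ∠JKP = 74°  [F on ray KJ]
2. ∠JPK = 48°  [△JPK]
3. ∠KPU = 48°  [U on ray PJ]

∠KPU = 48°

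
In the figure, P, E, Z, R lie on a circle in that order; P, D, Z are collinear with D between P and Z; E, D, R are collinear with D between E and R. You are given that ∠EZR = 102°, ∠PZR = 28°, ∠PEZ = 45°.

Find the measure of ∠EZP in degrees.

∠EZP = 74°

1. ∠EPR = 78°  [cyclic PEZR, opposite ∠P+∠Z]
2. ∠PER = 28°  [same arc PR]
3. ∠ERP = 74°  [△PER]
4. ∠EZP = 74°  [same arc PE]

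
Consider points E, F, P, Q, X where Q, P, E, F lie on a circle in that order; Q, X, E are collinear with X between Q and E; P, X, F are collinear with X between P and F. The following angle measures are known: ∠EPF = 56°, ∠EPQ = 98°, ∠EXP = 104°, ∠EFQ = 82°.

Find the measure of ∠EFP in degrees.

∠EFP = 62°

1. ∠PEQ = 20°  [△PXE]
2. ∠EQP = 62°  [△QPE]
3. ∠EFP = 62°  [same arc PE]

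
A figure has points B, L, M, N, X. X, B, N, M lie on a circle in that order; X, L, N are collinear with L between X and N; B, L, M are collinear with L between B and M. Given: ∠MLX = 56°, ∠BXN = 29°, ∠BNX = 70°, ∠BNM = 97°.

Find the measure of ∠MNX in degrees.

∠MNX = 27°

1. ∠MLN = 124°  [linear pair at L on XN]
2. ∠BMN = 29°  [same arc BN]
3. ∠MNX = 27°  [△NLM]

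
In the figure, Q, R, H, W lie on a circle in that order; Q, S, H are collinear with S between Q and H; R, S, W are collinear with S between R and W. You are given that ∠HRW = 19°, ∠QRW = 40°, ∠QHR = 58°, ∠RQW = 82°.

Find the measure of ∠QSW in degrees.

∠QSW = 103°

1. ∠HQW = 19°  [same arc HW]
2. ∠QWR = 58°  [△QRW]
3. ∠QSW = 103°  [△QSW]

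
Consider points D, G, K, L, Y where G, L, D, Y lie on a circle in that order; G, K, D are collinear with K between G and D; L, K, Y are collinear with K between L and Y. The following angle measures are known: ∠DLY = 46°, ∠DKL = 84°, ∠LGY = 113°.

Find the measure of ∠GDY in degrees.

1. ∠GKY = 84°  [vertical angles at K]
2. ∠LDY = 67°  [cyclic GLDY, opposite ∠G+∠D]
3. ∠DKY = 96°  [linear pair at K on GD]
4. ∠DYL = 67°  [△LDY]
5. ∠GDY = 17°  [△DKY]

∠GDY = 17°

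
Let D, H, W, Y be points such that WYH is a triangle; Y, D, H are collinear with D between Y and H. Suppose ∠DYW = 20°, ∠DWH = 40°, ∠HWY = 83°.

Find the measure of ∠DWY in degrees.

1. ∠HYW = 20°  [D on ray YH]
2. ∠WHY = 77°  [△WYH]
3. ∠DHW = 77°  [D on ray HY]
4. ∠HDW = 63°  [△WDH]
5. ∠WDY = 117°  [linear pair at D on YH]
6. ∠DWY = 43°  [△WYD]

∠DWY = 43°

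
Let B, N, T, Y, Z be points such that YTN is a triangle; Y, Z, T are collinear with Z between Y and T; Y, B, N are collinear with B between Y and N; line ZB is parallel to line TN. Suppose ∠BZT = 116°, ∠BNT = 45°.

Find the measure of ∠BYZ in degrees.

∠BYZ = 71°

1. ∠BZY = 64°  [linear pair at Z on YT]
2. ∠TNY = 45°  [B on ray NY]
3. ∠NTY = 64°  [ZB∥TN, corresponding at Z]
4. ∠NYT = 71°  [△YTN]
5. ∠BYZ = 71°  [Z on YT, B on YN]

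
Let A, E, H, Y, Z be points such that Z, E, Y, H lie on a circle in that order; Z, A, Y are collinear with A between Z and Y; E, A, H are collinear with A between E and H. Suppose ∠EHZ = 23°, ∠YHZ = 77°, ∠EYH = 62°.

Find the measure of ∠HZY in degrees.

∠HZY = 64°

1. ∠EZH = 118°  [cyclic ZEYH, opposite ∠Z+∠Y]
2. ∠HEZ = 39°  [△ZEH]
3. ∠HYZ = 39°  [same arc ZH]
4. ∠HZY = 64°  [△ZYH]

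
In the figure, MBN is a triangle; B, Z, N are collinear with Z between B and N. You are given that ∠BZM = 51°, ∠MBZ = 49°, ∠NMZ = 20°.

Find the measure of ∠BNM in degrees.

1. ∠MZN = 129°  [linear pair at Z on BN]
2. ∠MNZ = 31°  [△MZN]
3. ∠BNM = 31°  [Z on ray NB]

∠BNM = 31°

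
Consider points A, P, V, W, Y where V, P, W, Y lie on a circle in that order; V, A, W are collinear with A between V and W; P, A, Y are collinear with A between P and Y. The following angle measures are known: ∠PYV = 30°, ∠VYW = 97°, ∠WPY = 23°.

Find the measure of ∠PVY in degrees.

1. ∠PWV = 30°  [same arc VP]
2. ∠VPW = 83°  [cyclic VPWY, opposite ∠P+∠Y]
3. ∠PAW = 127°  [△PAW]
4. ∠PVW = 67°  [△VPW]
5. ∠PAV = 53°  [linear pair at A on VW]
6. ∠VPY = 60°  [△VAP]
7. ∠PVY = 90°  [△VPY]

∠PVY = 90°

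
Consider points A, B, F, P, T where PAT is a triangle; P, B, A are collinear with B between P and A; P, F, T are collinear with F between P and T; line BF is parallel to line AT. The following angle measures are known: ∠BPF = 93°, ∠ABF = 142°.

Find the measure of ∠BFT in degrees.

1. ∠FBP = 38°  [linear pair at B on PA]
2. ∠BFP = 49°  [△PBF]
3. ∠BFT = 131°  [linear pair at F on PT]

∠BFT = 131°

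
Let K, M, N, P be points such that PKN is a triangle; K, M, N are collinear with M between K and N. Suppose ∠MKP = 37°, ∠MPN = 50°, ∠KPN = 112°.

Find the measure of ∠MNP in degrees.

1. ∠NKP = 37°  [M on ray KN]
2. ∠KNP = 31°  [△PKN]
3. ∠MNP = 31°  [M on ray NK]

∠MNP = 31°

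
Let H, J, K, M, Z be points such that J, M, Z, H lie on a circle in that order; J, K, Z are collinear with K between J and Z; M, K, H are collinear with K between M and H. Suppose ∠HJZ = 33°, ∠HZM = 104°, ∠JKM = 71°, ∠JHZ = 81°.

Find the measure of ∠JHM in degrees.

∠JHM = 38°

1. ∠HZJ = 66°  [△JZH]
2. ∠HJM = 76°  [cyclic JMZH, opposite ∠J+∠Z]
3. ∠HMJ = 66°  [same arc JH]
4. ∠JHM = 38°  [△JMH]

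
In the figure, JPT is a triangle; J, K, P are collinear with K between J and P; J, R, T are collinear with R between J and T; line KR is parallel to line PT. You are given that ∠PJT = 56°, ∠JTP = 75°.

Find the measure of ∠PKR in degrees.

∠PKR = 131°

1. ∠JPT = 49°  [△JPT]
2. ∠JKR = 49°  [KR∥PT, corresponding at K]
3. ∠PKR = 131°  [linear pair at K on JP]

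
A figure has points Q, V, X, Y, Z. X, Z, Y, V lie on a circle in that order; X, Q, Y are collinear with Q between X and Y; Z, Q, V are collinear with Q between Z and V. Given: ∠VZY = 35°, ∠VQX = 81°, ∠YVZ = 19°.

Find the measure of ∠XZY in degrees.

∠XZY = 97°

1. ∠YQZ = 81°  [vertical angles at Q]
2. ∠YXZ = 19°  [same arc ZY]
3. ∠XYZ = 64°  [△ZQY]
4. ∠XZY = 97°  [△XZY]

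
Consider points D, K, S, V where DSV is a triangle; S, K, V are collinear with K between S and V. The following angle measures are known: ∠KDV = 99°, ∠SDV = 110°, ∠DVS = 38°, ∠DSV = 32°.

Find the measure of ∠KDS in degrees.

1. ∠DVK = 38°  [K on ray VS]
2. ∠DSK = 32°  [K on ray SV]
3. ∠DKV = 43°  [△DKV]
4. ∠DKS = 137°  [linear pair at K on SV]
5. ∠KDS = 11°  [△DSK]

∠KDS = 11°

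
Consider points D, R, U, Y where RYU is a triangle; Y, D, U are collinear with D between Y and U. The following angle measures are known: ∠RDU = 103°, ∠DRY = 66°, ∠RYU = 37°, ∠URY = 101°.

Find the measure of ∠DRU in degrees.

∠DRU = 35°

1. ∠RUY = 42°  [△RYU]
2. ∠DUR = 42°  [D on ray UY]
3. ∠DRU = 35°  [△RDU]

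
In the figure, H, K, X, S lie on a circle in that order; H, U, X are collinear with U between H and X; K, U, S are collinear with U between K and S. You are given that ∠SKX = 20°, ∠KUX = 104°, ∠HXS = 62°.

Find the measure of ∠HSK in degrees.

∠HSK = 56°

1. ∠SHX = 20°  [same arc XS]
2. ∠HUS = 104°  [vertical angles at U]
3. ∠HSK = 56°  [△HUS]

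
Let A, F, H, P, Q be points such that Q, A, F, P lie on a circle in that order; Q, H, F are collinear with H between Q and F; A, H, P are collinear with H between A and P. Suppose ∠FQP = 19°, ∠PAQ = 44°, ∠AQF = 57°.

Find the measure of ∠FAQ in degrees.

∠FAQ = 63°

1. ∠PFQ = 44°  [same arc QP]
2. ∠FPQ = 117°  [△QFP]
3. ∠FAQ = 63°  [cyclic QAFP, opposite ∠A+∠P]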